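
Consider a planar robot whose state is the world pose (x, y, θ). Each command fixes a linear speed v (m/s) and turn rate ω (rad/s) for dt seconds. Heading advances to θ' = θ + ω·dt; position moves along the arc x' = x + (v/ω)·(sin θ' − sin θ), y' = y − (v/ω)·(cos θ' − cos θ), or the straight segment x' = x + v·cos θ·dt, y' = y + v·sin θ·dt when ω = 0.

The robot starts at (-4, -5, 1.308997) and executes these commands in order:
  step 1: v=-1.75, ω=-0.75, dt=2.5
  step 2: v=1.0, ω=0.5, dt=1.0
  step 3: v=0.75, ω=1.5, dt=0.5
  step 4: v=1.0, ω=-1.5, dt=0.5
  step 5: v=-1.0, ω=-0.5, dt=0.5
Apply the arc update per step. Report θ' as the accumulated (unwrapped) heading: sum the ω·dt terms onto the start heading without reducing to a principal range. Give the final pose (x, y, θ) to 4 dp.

step 1: θ'=-0.5660 (R=2.3333) → pose (-7.5051, -6.3655, -0.5660)
step 2: θ'=-0.0660 (R=2.0000) → pose (-6.5645, -6.6731, -0.0660)
step 3: θ'=0.6840 (R=0.5000) → pose (-6.2156, -6.5617, 0.6840)
step 4: θ'=-0.0660 (R=-0.6667) → pose (-5.7503, -6.4132, -0.0660)
step 5: θ'=-0.3160 (R=2.0000) → pose (-6.2400, -6.3185, -0.3160)

(-6.2400, -6.3185, -0.3160)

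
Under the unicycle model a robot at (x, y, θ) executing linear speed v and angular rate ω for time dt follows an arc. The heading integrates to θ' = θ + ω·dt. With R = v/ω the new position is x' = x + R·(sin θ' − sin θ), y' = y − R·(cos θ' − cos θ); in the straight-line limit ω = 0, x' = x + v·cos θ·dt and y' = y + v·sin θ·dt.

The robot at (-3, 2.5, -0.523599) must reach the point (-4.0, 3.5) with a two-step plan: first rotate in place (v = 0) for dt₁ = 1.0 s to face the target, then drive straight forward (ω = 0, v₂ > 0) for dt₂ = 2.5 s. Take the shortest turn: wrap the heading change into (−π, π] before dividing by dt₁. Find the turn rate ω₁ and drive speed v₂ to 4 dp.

heading to target = atan2(3.5−2.5, -4−-3) = 2.3562
Δθ = wrap(2.3562 − -0.5236) = 2.8798; ω₁ = Δθ/dt₁ = 2.8798
distance = √((-4−-3)² + (3.5−2.5)²) = 1.4142; v₂ = distance/dt₂ = 0.5657

ω₁ = 2.8798, v₂ = 0.5657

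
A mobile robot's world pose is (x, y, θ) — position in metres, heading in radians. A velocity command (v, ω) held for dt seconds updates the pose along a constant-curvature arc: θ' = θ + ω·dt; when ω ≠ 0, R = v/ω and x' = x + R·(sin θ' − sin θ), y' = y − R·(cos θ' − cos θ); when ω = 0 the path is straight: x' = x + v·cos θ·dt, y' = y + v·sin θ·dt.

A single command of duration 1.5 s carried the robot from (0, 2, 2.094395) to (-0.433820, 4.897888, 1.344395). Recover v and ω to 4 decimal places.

v = 2.0000, ω = -0.5000

Δθ = 1.344395 − 2.094395 = -0.750000
ω = Δθ/dt = -0.750000/1.5 = -0.5000
R = −Δy/(cos θ' − cos θ) = -4.0000
v = R·ω = -4.0000·-0.5000 = 2.0000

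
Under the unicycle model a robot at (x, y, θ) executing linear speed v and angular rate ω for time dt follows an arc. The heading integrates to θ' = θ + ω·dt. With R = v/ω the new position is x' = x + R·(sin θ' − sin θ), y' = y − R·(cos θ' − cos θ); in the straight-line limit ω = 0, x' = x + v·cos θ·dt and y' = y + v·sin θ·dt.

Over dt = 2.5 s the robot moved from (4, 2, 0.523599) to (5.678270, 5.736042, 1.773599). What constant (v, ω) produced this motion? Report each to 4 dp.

Δθ = 1.773599 − 0.523599 = 1.250000
ω = Δθ/dt = 1.250000/2.5 = 0.5000
R = −Δy/(cos θ' − cos θ) = 3.5000
v = R·ω = 3.5000·0.5000 = 1.7500

v = 1.7500, ω = 0.5000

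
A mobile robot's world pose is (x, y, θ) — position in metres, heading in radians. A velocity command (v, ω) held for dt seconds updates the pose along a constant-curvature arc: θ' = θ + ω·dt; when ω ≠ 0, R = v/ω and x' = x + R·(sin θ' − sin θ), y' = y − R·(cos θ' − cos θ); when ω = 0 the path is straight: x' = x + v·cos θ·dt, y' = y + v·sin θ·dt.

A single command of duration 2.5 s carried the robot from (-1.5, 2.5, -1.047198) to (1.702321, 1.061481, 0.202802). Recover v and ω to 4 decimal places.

v = 1.5000, ω = 0.5000

Δθ = 0.202802 − -1.047198 = 1.250000
ω = Δθ/dt = 1.250000/2.5 = 0.5000
R = Δx/(sin θ' − sin θ) = 3.0000
v = R·ω = 3.0000·0.5000 = 1.5000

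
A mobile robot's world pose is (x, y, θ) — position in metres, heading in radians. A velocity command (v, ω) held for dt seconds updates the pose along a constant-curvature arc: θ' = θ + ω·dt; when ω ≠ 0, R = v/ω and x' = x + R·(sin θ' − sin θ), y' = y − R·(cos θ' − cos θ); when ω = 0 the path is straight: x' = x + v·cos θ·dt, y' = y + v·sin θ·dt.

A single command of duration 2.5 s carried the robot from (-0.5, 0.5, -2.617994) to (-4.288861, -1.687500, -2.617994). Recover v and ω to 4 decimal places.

v = 1.7500, ω = 0.0000

Δθ = -2.617994 − -2.617994 = 0.000000
ω = Δθ/dt = 0.000000/2.5 = 0.0000
ω = 0 → v = (Δx·cos θ + Δy·sin θ)/dt = 1.7500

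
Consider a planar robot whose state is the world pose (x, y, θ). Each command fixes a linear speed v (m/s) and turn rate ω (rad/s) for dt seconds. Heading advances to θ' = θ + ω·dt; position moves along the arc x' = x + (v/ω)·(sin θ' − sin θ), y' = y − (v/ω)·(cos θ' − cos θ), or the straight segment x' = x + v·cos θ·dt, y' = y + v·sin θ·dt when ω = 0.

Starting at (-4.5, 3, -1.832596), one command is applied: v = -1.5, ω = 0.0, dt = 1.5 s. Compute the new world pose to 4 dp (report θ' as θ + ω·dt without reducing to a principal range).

θ' = -1.8326 + 0.0·1.5 = -1.8326
ω = 0 → straight: x' = -4.5 + -1.5·cos(-1.8326)·1.5 = -3.9177
y' = 3 + -1.5·sin(-1.8326)·1.5 = 5.1733

(-3.9177, 5.1733, -1.8326)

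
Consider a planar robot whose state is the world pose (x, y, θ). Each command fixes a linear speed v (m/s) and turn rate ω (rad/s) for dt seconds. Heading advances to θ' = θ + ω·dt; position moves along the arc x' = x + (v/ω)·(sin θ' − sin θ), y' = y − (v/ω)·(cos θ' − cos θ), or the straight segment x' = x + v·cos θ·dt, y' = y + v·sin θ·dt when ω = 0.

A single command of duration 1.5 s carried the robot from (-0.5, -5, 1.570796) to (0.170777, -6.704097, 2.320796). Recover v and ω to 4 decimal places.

v = -1.2500, ω = 0.5000

Δθ = 2.320796 − 1.570796 = 0.750000
ω = Δθ/dt = 0.750000/1.5 = 0.5000
R = −Δy/(cos θ' − cos θ) = -2.5000
v = R·ω = -2.5000·0.5000 = -1.2500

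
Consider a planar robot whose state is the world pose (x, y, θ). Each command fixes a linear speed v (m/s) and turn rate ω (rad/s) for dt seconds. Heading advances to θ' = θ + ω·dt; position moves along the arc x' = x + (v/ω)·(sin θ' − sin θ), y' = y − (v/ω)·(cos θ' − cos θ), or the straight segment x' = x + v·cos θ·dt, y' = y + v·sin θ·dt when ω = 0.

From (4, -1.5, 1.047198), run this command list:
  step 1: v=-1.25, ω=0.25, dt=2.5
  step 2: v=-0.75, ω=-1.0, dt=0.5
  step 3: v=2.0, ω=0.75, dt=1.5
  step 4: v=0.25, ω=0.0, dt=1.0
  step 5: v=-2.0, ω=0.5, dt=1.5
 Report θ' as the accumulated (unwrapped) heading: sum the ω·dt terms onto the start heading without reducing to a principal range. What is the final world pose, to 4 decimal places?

step 1: θ'=1.6722 (R=-5.0000) → pose (3.3558, -4.5061, 1.6722)
step 2: θ'=1.1722 (R=0.7500) → pose (3.3009, -4.8732, 1.1722)
step 3: θ'=2.2972 (R=2.6667) → pose (2.8368, -2.0670, 2.2972)
step 4: θ'=2.2972 (straight) → pose (2.6707, -1.8801, 2.2972)
step 5: θ'=3.0472 (R=-4.0000) → pose (5.2840, -3.2056, 3.0472)

(5.2840, -3.2056, 3.0472)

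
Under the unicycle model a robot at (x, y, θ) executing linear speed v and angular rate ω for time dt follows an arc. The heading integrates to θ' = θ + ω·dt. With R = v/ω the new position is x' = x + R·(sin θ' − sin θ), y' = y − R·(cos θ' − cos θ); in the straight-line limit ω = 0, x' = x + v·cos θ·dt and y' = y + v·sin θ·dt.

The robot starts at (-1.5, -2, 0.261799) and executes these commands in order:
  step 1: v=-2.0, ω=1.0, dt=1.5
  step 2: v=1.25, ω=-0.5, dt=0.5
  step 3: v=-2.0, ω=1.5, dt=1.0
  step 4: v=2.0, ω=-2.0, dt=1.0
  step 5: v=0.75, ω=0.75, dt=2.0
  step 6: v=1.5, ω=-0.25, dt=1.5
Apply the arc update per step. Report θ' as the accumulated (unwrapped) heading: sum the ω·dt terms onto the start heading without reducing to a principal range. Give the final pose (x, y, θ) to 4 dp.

step 1: θ'=1.7618 (R=-2.0000) → pose (-2.9460, -4.3115, 1.7618)
step 2: θ'=1.5118 (R=-2.5000) → pose (-2.9871, -3.6895, 1.5118)
step 3: θ'=3.0118 (R=-1.3333) → pose (-1.8287, -5.0903, 3.0118)
step 4: θ'=1.0118 (R=-1.0000) → pose (-2.5470, -3.5683, 1.0118)
step 5: θ'=2.5118 (R=1.0000) → pose (-2.8058, -2.2298, 2.5118)
step 6: θ'=2.1368 (R=-6.0000) → pose (-4.3363, -0.5985, 2.1368)

(-4.3363, -0.5985, 2.1368)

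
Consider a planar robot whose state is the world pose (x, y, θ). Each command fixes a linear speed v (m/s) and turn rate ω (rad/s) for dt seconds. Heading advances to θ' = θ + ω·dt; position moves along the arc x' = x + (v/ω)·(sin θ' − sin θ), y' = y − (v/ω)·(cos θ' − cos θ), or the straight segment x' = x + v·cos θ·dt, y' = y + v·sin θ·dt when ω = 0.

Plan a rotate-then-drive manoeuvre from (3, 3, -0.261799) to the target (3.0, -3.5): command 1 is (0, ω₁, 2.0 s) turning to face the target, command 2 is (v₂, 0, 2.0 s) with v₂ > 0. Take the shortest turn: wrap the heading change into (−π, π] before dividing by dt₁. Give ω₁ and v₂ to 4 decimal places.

ω₁ = -0.6545, v₂ = 3.2500

heading to target = atan2(-3.5−3, 3−3) = -1.5708
Δθ = wrap(-1.5708 − -0.2618) = -1.3090; ω₁ = Δθ/dt₁ = -0.6545
distance = √((3−3)² + (-3.5−3)²) = 6.5000; v₂ = distance/dt₂ = 3.2500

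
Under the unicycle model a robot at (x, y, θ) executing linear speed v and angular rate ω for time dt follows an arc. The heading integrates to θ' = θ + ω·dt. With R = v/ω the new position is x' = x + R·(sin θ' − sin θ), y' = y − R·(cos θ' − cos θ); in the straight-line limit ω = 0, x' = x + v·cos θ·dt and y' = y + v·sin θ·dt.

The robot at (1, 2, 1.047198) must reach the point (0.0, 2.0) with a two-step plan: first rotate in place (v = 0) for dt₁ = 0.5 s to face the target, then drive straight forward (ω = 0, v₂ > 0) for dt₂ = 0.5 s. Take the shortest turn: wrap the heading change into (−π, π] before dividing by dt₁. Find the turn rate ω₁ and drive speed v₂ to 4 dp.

heading to target = atan2(2−2, 0−1) = 3.1416
Δθ = wrap(3.1416 − 1.0472) = 2.0944; ω₁ = Δθ/dt₁ = 4.1888
distance = √((0−1)² + (2−2)²) = 1.0000; v₂ = distance/dt₂ = 2.0000

ω₁ = 4.1888, v₂ = 2.0000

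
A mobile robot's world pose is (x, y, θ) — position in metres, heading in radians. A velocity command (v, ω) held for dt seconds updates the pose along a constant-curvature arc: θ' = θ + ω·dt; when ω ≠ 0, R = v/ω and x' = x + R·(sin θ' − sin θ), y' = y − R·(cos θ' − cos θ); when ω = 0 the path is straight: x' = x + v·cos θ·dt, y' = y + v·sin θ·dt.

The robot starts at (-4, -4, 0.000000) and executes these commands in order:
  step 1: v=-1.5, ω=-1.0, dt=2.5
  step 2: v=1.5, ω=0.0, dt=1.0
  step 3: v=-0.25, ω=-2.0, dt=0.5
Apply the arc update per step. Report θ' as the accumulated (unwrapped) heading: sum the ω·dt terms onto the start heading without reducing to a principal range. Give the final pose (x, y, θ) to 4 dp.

step 1: θ'=-2.5000 (R=1.5000) → pose (-4.8977, -1.2983, -2.5000)
step 2: θ'=-2.5000 (straight) → pose (-6.0994, -2.1960, -2.5000)
step 3: θ'=-3.5000 (R=0.1250) → pose (-5.9808, -2.1791, -3.5000)

(-5.9808, -2.1791, -3.5000)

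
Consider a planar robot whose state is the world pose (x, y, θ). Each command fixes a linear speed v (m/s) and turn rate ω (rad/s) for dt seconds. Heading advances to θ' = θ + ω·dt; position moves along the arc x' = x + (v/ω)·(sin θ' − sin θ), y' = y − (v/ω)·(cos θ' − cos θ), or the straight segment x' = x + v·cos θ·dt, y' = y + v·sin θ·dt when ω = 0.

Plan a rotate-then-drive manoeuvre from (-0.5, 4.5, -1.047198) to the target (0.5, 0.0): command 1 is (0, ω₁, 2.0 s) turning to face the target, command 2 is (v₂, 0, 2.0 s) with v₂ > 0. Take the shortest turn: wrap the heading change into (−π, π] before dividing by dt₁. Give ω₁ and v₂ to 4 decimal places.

heading to target = atan2(0−4.5, 0.5−-0.5) = -1.3521
Δθ = wrap(-1.3521 − -1.0472) = -0.3049; ω₁ = Δθ/dt₁ = -0.1525
distance = √((0.5−-0.5)² + (0−4.5)²) = 4.6098; v₂ = distance/dt₂ = 2.3049

ω₁ = -0.1525, v₂ = 2.3049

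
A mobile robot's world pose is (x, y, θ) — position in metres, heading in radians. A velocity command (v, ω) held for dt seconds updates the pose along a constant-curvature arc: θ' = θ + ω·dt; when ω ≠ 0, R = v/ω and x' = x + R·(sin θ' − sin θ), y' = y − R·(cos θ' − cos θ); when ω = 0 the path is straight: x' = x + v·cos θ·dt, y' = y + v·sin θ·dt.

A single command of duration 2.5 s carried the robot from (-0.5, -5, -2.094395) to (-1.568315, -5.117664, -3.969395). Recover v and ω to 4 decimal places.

Δθ = -3.969395 − -2.094395 = -1.875000
ω = Δθ/dt = -1.875000/2.5 = -0.7500
R = Δx/(sin θ' − sin θ) = -0.6667
v = R·ω = -0.6667·-0.7500 = 0.5000

v = 0.5000, ω = -0.7500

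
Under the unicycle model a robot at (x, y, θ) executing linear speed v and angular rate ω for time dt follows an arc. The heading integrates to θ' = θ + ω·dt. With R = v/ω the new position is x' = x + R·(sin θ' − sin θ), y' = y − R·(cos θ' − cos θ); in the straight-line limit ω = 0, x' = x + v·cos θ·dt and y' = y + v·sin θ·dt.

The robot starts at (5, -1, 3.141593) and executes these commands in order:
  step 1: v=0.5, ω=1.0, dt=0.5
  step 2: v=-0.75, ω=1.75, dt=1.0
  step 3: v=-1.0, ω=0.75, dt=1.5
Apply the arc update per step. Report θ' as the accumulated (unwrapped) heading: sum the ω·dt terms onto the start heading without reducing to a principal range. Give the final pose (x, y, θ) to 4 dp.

step 1: θ'=3.6416 (R=0.5000) → pose (4.7603, -1.0612, 3.6416)
step 2: θ'=5.3916 (R=-0.4286) → pose (4.8883, -0.4159, 5.3916)
step 3: θ'=6.5166 (R=-1.3333) → pose (3.5425, 0.0437, 6.5166)

(3.5425, 0.0437, 6.5166)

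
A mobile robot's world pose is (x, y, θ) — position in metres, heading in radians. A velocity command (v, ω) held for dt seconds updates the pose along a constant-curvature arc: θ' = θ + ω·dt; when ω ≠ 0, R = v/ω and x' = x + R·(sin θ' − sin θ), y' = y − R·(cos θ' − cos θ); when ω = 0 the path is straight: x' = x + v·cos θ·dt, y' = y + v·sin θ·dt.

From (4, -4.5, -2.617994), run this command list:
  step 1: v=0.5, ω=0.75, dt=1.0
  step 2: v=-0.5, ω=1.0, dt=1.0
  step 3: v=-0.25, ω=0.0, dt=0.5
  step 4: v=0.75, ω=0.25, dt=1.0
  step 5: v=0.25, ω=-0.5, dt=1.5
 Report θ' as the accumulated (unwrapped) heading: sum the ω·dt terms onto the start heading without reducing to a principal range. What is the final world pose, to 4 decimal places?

(4.2695, -5.1300, -1.3680)

step 1: θ'=-1.8680 (R=0.6667) → pose (3.6959, -4.8821, -1.8680)
step 2: θ'=-0.8680 (R=-0.5000) → pose (3.5993, -4.4125, -0.8680)
step 3: θ'=-0.8680 (straight) → pose (3.5185, -4.3171, -0.8680)
step 4: θ'=-0.6180 (R=3.0000) → pose (4.0694, -4.8232, -0.6180)
step 5: θ'=-1.3680 (R=-0.5000) → pose (4.2695, -5.1300, -1.3680)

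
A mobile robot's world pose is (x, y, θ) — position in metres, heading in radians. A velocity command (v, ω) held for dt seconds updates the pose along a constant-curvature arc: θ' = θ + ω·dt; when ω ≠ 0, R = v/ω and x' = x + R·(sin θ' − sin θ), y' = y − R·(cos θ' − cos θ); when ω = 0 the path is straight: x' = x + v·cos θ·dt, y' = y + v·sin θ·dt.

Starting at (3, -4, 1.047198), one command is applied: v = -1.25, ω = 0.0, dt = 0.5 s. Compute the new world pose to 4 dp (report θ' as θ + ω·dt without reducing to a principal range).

θ' = 1.0472 + 0.0·0.5 = 1.0472
ω = 0 → straight: x' = 3 + -1.25·cos(1.0472)·0.5 = 2.6875
y' = -4 + -1.25·sin(1.0472)·0.5 = -4.5413

(2.6875, -4.5413, 1.0472)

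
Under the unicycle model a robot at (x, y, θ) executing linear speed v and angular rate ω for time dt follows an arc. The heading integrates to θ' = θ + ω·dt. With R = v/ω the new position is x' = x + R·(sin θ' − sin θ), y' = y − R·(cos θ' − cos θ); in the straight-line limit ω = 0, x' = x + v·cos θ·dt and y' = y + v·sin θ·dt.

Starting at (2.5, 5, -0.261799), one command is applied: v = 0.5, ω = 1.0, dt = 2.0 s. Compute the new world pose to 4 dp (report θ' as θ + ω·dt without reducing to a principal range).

θ' = -0.2618 + 1.0·2.0 = 1.7382
R = v/ω = 0.5/1.0 = 0.5000
x' = 2.5 + 0.5000·(sin 1.7382 − sin -0.2618) = 3.1224
y' = 5 − 0.5000·(cos 1.7382 − cos -0.2618) = 5.5663

(3.1224, 5.5663, 1.7382)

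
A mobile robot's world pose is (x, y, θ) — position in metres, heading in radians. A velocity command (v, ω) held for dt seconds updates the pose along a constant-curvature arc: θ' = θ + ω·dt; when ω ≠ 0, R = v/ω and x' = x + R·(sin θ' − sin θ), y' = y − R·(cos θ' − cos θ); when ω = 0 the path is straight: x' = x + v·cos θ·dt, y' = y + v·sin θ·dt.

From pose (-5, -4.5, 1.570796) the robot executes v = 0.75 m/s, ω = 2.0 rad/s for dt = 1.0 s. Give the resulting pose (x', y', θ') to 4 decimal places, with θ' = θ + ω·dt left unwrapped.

θ' = 1.5708 + 2.0·1.0 = 3.5708
R = v/ω = 0.75/2.0 = 0.3750
x' = -5 + 0.3750·(sin 3.5708 − sin 1.5708) = -5.5311
y' = -4.5 − 0.3750·(cos 3.5708 − cos 1.5708) = -4.1590

(-5.5311, -4.1590, 3.5708)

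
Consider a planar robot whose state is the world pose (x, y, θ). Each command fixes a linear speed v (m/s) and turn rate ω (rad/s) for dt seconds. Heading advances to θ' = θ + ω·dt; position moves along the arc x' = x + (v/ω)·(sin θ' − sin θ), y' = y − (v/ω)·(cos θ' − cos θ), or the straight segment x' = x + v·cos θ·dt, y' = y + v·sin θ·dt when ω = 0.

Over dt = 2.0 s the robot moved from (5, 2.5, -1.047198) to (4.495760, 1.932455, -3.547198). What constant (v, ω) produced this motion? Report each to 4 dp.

Δθ = -3.547198 − -1.047198 = -2.500000
ω = Δθ/dt = -2.500000/2.0 = -1.2500
R = −Δy/(cos θ' − cos θ) = -0.4000
v = R·ω = -0.4000·-1.2500 = 0.5000

v = 0.5000, ω = -1.2500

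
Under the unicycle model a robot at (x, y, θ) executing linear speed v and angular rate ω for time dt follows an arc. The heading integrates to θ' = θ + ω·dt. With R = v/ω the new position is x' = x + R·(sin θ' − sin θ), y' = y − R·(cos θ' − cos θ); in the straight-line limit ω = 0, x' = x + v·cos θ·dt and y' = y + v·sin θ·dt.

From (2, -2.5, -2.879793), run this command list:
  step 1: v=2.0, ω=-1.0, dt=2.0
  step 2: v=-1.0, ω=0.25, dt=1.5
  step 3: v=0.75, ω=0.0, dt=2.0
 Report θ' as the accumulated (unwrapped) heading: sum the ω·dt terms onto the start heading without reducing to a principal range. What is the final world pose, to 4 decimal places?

step 1: θ'=-4.8798 (R=-2.0000) → pose (-0.4897, -0.2349, -4.8798)
step 2: θ'=-4.5048 (R=-4.0000) → pose (-0.4597, -1.7258, -4.5048)
step 3: θ'=-4.5048 (straight) → pose (-0.7689, -0.2580, -4.5048)

(-0.7689, -0.2580, -4.5048)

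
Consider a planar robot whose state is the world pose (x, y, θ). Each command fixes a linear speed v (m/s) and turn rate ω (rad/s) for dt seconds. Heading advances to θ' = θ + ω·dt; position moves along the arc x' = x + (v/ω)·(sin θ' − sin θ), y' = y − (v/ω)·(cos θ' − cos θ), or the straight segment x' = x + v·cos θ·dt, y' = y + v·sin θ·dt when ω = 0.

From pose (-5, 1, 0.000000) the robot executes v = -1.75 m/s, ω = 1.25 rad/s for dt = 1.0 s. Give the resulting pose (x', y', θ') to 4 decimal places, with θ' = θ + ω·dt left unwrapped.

(-6.3286, 0.0415, 1.2500)

θ' = 0.0000 + 1.25·1.0 = 1.2500
R = v/ω = -1.75/1.25 = -1.4000
x' = -5 + -1.4000·(sin 1.2500 − sin 0.0000) = -6.3286
y' = 1 − -1.4000·(cos 1.2500 − cos 0.0000) = 0.0415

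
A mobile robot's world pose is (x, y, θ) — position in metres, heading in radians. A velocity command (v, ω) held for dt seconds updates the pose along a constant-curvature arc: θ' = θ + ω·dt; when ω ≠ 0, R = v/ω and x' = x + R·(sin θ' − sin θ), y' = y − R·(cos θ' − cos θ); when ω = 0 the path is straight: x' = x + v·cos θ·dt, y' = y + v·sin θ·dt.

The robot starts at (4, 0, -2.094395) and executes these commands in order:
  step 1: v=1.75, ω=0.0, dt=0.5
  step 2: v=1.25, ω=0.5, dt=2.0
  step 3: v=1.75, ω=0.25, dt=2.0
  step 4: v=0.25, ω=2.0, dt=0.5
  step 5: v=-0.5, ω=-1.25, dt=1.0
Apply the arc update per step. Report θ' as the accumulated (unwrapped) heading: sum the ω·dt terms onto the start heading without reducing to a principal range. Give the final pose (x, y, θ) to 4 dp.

(5.4689, -5.6530, -0.8444)

step 1: θ'=-2.0944 (straight) → pose (3.5625, -0.7578, -2.0944)
step 2: θ'=-1.0944 (R=2.5000) → pose (3.5059, -3.1542, -1.0944)
step 3: θ'=-0.5944 (R=7.0000) → pose (5.8064, -5.7436, -0.5944)
step 4: θ'=0.4056 (R=0.1250) → pose (5.9258, -5.7549, 0.4056)
step 5: θ'=-0.8444 (R=0.4000) → pose (5.4689, -5.6530, -0.8444)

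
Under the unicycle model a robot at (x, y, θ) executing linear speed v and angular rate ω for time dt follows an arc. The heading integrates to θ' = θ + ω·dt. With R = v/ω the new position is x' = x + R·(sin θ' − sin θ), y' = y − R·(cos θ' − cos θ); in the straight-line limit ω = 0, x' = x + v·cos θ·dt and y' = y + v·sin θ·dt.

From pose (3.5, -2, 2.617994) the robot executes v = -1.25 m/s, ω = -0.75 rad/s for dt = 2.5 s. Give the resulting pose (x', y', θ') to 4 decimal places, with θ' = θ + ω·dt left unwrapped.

(3.7942, -4.6708, 0.7430)

θ' = 2.6180 + -0.75·2.5 = 0.7430
R = v/ω = -1.25/-0.75 = 1.6667
x' = 3.5 + 1.6667·(sin 0.7430 − sin 2.6180) = 3.7942
y' = -2 − 1.6667·(cos 0.7430 − cos 2.6180) = -4.6708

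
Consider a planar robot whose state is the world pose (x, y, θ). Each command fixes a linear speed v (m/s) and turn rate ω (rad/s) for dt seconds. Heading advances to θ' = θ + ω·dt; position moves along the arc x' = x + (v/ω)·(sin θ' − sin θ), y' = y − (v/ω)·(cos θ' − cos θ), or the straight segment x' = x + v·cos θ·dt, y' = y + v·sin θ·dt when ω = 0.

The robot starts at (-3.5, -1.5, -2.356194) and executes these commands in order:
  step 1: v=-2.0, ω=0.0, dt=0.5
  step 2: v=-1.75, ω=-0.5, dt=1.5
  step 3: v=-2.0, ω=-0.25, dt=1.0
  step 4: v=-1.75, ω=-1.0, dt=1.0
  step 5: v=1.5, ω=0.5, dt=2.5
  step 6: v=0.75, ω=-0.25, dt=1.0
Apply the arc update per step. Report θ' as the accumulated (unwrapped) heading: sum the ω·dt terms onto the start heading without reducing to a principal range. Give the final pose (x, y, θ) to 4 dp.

step 1: θ'=-2.3562 (straight) → pose (-2.7929, -0.7929, -2.3562)
step 2: θ'=-3.1062 (R=3.5000) → pose (-0.4419, 0.2300, -3.1062)
step 3: θ'=-3.3562 (R=8.0000) → pose (1.5449, 0.0515, -3.3562)
step 4: θ'=-4.3562 (R=1.7500) → pose (2.8124, -1.0481, -4.3562)
step 5: θ'=-3.1062 (R=3.0000) → pose (-0.1055, 0.9039, -3.1062)
step 6: θ'=-3.3562 (R=-3.0000) → pose (-0.8505, 0.9709, -3.3562)

(-0.8505, 0.9709, -3.3562)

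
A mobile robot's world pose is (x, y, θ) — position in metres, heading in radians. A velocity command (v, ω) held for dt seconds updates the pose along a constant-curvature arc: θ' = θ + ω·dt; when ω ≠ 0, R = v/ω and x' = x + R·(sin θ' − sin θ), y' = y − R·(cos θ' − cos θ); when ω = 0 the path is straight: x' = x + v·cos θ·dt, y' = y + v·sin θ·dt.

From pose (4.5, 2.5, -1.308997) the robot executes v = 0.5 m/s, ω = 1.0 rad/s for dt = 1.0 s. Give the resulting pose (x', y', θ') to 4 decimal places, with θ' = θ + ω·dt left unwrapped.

(4.8309, 2.1531, -0.3090)

θ' = -1.3090 + 1.0·1.0 = -0.3090
R = v/ω = 0.5/1.0 = 0.5000
x' = 4.5 + 0.5000·(sin -0.3090 − sin -1.3090) = 4.8309
y' = 2.5 − 0.5000·(cos -0.3090 − cos -1.3090) = 2.1531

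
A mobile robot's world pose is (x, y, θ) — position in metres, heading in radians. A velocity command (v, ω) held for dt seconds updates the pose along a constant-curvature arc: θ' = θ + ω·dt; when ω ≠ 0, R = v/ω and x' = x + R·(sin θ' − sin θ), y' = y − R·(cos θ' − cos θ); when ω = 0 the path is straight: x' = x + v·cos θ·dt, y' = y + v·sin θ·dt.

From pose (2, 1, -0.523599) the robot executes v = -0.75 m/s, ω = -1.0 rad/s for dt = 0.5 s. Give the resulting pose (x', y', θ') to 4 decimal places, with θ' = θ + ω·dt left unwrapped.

(1.7345, 1.2593, -1.0236)

θ' = -0.5236 + -1.0·0.5 = -1.0236
R = v/ω = -0.75/-1.0 = 0.7500
x' = 2 + 0.7500·(sin -1.0236 − sin -0.5236) = 1.7345
y' = 1 − 0.7500·(cos -1.0236 − cos -0.5236) = 1.2593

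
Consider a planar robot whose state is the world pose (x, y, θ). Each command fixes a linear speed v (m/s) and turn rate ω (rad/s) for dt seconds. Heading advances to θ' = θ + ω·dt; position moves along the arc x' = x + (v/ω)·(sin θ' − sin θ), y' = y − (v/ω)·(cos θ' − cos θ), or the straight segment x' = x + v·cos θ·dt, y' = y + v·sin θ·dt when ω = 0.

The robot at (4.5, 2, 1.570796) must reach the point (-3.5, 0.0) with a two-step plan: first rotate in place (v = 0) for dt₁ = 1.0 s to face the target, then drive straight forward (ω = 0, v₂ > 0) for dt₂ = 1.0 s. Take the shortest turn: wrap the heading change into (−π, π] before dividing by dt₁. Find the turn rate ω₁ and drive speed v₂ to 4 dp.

ω₁ = 1.8158, v₂ = 8.2462

heading to target = atan2(0−2, -3.5−4.5) = -2.8966
Δθ = wrap(-2.8966 − 1.5708) = 1.8158; ω₁ = Δθ/dt₁ = 1.8158
distance = √((-3.5−4.5)² + (0−2)²) = 8.2462; v₂ = distance/dt₂ = 8.2462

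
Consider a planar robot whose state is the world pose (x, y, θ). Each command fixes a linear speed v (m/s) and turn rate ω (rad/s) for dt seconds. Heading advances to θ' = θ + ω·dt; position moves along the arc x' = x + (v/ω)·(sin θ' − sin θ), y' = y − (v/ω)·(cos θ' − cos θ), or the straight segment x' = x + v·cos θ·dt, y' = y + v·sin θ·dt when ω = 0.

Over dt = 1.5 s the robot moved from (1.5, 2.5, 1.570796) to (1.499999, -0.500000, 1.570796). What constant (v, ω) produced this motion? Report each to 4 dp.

v = -2.0000, ω = 0.0000

Δθ = 1.570796 − 1.570796 = 0.000000
ω = Δθ/dt = 0.000000/1.5 = 0.0000
ω = 0 → v = (Δx·cos θ + Δy·sin θ)/dt = -2.0000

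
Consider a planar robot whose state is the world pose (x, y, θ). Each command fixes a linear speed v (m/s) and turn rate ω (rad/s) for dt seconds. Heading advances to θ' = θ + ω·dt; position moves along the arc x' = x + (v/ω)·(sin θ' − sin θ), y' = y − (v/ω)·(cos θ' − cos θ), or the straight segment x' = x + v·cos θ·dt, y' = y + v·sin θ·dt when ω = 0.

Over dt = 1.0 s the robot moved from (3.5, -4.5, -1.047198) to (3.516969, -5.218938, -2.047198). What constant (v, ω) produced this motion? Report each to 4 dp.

Δθ = -2.047198 − -1.047198 = -1.000000
ω = Δθ/dt = -1.000000/1.0 = -1.0000
R = −Δy/(cos θ' − cos θ) = -0.7500
v = R·ω = -0.7500·-1.0000 = 0.7500

v = 0.7500, ω = -1.0000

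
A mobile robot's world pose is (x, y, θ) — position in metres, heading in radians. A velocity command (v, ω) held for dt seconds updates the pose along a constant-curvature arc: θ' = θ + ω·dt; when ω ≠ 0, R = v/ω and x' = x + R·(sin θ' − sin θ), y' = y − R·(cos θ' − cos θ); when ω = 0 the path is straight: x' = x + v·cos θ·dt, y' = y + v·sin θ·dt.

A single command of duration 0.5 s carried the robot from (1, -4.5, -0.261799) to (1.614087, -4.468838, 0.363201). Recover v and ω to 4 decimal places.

Δθ = 0.363201 − -0.261799 = 0.625000
ω = Δθ/dt = 0.625000/0.5 = 1.2500
R = Δx/(sin θ' − sin θ) = 1.0000
v = R·ω = 1.0000·1.2500 = 1.2500

v = 1.2500, ω = 1.2500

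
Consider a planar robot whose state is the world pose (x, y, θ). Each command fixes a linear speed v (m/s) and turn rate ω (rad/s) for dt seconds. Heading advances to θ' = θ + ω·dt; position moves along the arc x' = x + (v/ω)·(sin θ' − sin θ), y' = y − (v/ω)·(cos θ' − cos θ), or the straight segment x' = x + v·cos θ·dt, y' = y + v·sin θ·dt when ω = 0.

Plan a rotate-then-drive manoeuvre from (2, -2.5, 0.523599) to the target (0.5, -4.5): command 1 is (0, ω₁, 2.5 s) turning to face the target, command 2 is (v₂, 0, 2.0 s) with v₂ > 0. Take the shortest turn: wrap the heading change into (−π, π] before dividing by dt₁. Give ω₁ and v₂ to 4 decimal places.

heading to target = atan2(-4.5−-2.5, 0.5−2) = -2.2143
Δθ = wrap(-2.2143 − 0.5236) = -2.7379; ω₁ = Δθ/dt₁ = -1.0952
distance = √((0.5−2)² + (-4.5−-2.5)²) = 2.5000; v₂ = distance/dt₂ = 1.2500

ω₁ = -1.0952, v₂ = 1.2500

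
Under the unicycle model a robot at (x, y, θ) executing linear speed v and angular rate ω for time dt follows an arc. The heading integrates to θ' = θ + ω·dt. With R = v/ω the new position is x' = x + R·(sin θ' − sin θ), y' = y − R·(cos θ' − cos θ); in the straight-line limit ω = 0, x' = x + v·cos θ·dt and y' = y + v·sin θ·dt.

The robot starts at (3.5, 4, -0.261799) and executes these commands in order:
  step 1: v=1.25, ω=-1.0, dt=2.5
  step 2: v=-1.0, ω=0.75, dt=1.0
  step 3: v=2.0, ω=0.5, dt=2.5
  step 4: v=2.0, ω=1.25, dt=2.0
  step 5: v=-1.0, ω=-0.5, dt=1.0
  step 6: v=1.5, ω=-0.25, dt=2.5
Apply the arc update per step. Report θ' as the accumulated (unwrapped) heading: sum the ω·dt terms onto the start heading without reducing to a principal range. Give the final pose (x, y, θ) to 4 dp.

step 1: θ'=-2.7618 (R=-1.2500) → pose (3.6399, 1.6317, -2.7618)
step 2: θ'=-2.0118 (R=-1.3333) → pose (4.3513, 2.3009, -2.0118)
step 3: θ'=-0.7618 (R=4.0000) → pose (5.2077, -2.3009, -0.7618)
step 4: θ'=1.7382 (R=1.6000) → pose (7.8897, -0.8766, 1.7382)
step 5: θ'=1.2382 (R=2.0000) → pose (7.8081, -1.8628, 1.2382)
step 6: θ'=0.6132 (R=-6.0000) → pose (10.0264, 1.0851, 0.6132)

(10.0264, 1.0851, 0.6132)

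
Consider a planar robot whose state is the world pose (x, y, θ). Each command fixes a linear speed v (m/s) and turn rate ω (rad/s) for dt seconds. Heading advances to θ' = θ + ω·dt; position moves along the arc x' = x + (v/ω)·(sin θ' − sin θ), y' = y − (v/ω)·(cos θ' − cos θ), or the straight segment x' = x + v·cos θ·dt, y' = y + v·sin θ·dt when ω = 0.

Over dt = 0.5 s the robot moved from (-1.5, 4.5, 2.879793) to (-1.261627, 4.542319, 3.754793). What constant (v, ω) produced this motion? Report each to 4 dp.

Δθ = 3.754793 − 2.879793 = 0.875000
ω = Δθ/dt = 0.875000/0.5 = 1.7500
R = Δx/(sin θ' − sin θ) = -0.2857
v = R·ω = -0.2857·1.7500 = -0.5000

v = -0.5000, ω = 1.7500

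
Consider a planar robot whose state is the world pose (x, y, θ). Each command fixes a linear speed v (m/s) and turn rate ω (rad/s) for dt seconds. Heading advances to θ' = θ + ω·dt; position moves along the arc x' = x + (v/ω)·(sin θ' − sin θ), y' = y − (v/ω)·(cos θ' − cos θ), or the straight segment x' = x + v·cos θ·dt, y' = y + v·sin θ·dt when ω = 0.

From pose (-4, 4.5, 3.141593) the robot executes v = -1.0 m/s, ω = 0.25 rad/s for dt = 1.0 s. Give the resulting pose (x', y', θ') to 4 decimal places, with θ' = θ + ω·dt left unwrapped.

θ' = 3.1416 + 0.25·1.0 = 3.3916
R = v/ω = -1.0/0.25 = -4.0000
x' = -4 + -4.0000·(sin 3.3916 − sin 3.1416) = -3.0104
y' = 4.5 − -4.0000·(cos 3.3916 − cos 3.1416) = 4.6244

(-3.0104, 4.6244, 3.3916)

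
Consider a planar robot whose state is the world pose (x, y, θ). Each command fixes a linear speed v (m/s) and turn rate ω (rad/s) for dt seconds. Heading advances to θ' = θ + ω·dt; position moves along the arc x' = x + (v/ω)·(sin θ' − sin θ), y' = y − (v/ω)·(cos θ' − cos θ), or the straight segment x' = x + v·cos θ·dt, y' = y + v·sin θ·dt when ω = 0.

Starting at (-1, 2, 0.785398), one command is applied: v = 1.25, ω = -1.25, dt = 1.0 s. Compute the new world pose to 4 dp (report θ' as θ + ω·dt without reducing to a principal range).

(0.1552, 2.1869, -0.4646)

θ' = 0.7854 + -1.25·1.0 = -0.4646
R = v/ω = 1.25/-1.25 = -1.0000
x' = -1 + -1.0000·(sin -0.4646 − sin 0.7854) = 0.1552
y' = 2 − -1.0000·(cos -0.4646 − cos 0.7854) = 2.1869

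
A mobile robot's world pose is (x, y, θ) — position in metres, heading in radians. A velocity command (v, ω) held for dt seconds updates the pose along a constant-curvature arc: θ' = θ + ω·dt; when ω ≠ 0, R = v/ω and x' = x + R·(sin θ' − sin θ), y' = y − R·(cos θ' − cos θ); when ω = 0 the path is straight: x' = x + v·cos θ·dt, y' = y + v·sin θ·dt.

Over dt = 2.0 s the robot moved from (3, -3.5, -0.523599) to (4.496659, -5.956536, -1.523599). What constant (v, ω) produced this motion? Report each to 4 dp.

Δθ = -1.523599 − -0.523599 = -1.000000
ω = Δθ/dt = -1.000000/2.0 = -0.5000
R = −Δy/(cos θ' − cos θ) = -3.0000
v = R·ω = -3.0000·-0.5000 = 1.5000

v = 1.5000, ω = -0.5000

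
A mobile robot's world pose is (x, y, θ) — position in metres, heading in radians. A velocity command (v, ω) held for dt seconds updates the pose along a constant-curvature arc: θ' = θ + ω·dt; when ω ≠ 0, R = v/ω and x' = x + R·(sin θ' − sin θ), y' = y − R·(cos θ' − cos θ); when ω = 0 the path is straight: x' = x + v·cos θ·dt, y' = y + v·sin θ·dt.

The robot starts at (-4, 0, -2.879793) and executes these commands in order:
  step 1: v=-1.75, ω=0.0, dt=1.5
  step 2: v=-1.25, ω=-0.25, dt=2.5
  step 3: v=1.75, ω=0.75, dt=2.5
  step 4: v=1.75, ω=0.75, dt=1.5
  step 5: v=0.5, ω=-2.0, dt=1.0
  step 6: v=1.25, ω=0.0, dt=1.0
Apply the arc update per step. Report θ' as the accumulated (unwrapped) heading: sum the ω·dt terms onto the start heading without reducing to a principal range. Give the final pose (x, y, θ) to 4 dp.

step 1: θ'=-2.8798 (straight) → pose (-1.4644, 0.6794, -2.8798)
step 2: θ'=-3.5048 (R=5.0000) → pose (1.6060, 0.5236, -3.5048)
step 3: θ'=-1.6298 (R=2.3333) → pose (-1.5522, -1.5199, -1.6298)
step 4: θ'=-0.5048 (R=2.3333) → pose (-0.3514, -3.6998, -0.5048)
step 5: θ'=-2.5048 (R=-0.2500) → pose (-0.3237, -4.1196, -2.5048)
step 6: θ'=-2.5048 (straight) → pose (-1.3287, -4.8629, -2.5048)

(-1.3287, -4.8629, -2.5048)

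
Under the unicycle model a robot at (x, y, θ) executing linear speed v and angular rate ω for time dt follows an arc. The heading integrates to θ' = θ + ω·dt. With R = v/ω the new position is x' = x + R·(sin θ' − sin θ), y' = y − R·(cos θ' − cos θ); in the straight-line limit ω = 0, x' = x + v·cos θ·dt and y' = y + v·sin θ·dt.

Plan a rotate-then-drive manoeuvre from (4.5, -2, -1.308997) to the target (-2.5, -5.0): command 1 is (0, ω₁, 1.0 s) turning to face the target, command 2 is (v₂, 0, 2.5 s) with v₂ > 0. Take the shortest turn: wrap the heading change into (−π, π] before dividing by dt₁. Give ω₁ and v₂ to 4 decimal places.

heading to target = atan2(-5−-2, -2.5−4.5) = -2.7367
Δθ = wrap(-2.7367 − -1.3090) = -1.4277; ω₁ = Δθ/dt₁ = -1.4277
distance = √((-2.5−4.5)² + (-5−-2)²) = 7.6158; v₂ = distance/dt₂ = 3.0463

ω₁ = -1.4277, v₂ = 3.0463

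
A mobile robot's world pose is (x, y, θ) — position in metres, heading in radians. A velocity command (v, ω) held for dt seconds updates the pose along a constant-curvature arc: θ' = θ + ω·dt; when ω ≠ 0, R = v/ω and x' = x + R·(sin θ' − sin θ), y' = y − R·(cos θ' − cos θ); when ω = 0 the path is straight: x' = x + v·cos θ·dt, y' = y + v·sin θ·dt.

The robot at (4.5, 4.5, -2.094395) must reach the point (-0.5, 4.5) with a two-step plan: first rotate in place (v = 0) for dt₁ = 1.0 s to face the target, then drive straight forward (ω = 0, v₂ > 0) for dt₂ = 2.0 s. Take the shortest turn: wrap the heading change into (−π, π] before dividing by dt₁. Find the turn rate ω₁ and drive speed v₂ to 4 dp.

ω₁ = -1.0472, v₂ = 2.5000

heading to target = atan2(4.5−4.5, -0.5−4.5) = 3.1416
Δθ = wrap(3.1416 − -2.0944) = -1.0472; ω₁ = Δθ/dt₁ = -1.0472
distance = √((-0.5−4.5)² + (4.5−4.5)²) = 5.0000; v₂ = distance/dt₂ = 2.5000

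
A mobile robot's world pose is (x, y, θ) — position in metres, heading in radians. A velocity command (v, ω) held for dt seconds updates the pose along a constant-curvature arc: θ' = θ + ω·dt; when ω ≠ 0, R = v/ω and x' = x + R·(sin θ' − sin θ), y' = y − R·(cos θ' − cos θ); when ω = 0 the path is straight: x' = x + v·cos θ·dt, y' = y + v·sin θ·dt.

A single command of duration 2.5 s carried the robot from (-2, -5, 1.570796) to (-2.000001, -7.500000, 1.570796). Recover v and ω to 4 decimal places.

v = -1.0000, ω = 0.0000

Δθ = 1.570796 − 1.570796 = 0.000000
ω = Δθ/dt = 0.000000/2.5 = 0.0000
ω = 0 → v = (Δx·cos θ + Δy·sin θ)/dt = -1.0000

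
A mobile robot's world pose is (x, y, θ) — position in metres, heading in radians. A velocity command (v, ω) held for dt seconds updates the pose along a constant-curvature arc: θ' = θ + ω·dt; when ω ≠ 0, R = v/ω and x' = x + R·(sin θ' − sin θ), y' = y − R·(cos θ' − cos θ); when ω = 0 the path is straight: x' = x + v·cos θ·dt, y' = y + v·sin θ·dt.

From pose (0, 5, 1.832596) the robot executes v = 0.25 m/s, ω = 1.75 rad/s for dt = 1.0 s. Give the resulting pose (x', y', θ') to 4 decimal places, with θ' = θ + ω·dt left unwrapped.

(-0.1990, 5.0922, 3.5826)

θ' = 1.8326 + 1.75·1.0 = 3.5826
R = v/ω = 0.25/1.75 = 0.1429
x' = 0 + 0.1429·(sin 3.5826 − sin 1.8326) = -0.1990
y' = 5 − 0.1429·(cos 3.5826 − cos 1.8326) = 5.0922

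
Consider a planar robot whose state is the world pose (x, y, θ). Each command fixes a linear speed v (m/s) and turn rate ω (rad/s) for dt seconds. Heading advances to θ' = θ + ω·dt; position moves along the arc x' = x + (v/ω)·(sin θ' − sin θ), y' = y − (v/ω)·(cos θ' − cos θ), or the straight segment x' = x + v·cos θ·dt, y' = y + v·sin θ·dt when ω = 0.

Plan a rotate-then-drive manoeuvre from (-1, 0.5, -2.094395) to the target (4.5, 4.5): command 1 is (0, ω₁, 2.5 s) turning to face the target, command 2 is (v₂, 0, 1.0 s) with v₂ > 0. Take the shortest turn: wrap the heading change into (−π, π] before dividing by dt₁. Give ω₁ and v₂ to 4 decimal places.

ω₁ = 1.0893, v₂ = 6.8007

heading to target = atan2(4.5−0.5, 4.5−-1) = 0.6288
Δθ = wrap(0.6288 − -2.0944) = 2.7232; ω₁ = Δθ/dt₁ = 1.0893
distance = √((4.5−-1)² + (4.5−0.5)²) = 6.8007; v₂ = distance/dt₂ = 6.8007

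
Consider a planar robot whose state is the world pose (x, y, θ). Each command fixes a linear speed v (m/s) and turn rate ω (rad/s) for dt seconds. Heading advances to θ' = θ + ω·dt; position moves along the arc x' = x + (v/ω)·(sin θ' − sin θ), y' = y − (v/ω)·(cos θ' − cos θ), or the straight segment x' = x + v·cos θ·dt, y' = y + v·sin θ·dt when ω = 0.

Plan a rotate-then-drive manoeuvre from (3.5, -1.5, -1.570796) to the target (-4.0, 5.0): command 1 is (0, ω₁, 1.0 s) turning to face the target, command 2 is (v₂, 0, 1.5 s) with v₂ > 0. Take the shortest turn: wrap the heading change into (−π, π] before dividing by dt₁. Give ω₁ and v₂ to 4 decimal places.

ω₁ = -2.2849, v₂ = 6.6165

heading to target = atan2(5−-1.5, -4−3.5) = 2.4275
Δθ = wrap(2.4275 − -1.5708) = -2.2849; ω₁ = Δθ/dt₁ = -2.2849
distance = √((-4−3.5)² + (5−-1.5)²) = 9.9247; v₂ = distance/dt₂ = 6.6165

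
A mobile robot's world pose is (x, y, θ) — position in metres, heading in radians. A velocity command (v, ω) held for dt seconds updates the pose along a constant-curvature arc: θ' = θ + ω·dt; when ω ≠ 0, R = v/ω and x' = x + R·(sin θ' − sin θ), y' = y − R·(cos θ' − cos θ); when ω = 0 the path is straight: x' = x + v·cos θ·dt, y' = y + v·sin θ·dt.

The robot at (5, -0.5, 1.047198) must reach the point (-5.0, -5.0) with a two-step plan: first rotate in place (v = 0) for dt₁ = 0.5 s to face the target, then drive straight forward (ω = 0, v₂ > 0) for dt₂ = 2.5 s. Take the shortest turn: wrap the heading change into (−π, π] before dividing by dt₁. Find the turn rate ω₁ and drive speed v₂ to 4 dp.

heading to target = atan2(-5−-0.5, -5−5) = -2.7187
Δθ = wrap(-2.7187 − 1.0472) = 2.5172; ω₁ = Δθ/dt₁ = 5.0345
distance = √((-5−5)² + (-5−-0.5)²) = 10.9659; v₂ = distance/dt₂ = 4.3863

ω₁ = 5.0345, v₂ = 4.3863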